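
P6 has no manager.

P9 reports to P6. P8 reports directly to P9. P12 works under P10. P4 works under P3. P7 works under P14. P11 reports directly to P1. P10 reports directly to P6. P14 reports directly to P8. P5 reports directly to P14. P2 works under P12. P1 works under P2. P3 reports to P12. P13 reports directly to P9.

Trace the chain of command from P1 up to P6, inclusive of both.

P1 -> P2 -> P12 -> P10 -> P6

P1 reports to P2. P2 reports to P12. P12 reports to P10. P10 reports to P6. P6 is at the top.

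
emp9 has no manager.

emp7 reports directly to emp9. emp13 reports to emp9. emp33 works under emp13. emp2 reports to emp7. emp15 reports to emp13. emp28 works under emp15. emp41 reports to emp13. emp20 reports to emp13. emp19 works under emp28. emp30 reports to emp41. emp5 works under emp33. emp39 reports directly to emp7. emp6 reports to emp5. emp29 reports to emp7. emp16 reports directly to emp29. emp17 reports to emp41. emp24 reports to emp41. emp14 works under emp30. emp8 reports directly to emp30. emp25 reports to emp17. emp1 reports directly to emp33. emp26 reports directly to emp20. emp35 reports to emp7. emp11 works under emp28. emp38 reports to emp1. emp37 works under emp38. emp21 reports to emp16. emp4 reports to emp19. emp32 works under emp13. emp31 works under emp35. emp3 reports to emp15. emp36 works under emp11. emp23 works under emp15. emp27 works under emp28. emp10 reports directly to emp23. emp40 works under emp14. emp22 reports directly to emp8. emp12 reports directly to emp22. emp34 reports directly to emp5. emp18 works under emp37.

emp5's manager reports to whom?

emp13

emp5 reports to emp33, and emp33 reports to emp13. So emp5's skip-level manager is emp13.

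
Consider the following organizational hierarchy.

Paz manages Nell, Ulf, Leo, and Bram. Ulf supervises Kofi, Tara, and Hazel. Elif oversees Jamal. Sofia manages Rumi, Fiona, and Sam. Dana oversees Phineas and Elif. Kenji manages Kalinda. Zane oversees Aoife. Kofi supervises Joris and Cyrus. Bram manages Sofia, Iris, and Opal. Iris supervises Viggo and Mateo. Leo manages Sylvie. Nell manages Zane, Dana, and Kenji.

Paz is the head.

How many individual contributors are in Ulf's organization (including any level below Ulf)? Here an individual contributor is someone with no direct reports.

The people in Ulf's organization with no one reporting to them are Hazel, Tara, Cyrus, Joris. That is 4.

4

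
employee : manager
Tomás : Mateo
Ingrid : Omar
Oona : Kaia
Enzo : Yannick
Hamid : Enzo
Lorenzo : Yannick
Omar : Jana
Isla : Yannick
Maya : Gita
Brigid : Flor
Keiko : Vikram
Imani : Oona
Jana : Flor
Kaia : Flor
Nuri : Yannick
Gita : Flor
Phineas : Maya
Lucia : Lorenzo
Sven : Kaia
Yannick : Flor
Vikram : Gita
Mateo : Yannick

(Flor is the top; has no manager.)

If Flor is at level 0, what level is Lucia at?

3

Chain from Lucia up to Flor: Lucia → Lorenzo → Yannick → Flor. That is 3 steps up, so Lucia is 3 levels below Flor.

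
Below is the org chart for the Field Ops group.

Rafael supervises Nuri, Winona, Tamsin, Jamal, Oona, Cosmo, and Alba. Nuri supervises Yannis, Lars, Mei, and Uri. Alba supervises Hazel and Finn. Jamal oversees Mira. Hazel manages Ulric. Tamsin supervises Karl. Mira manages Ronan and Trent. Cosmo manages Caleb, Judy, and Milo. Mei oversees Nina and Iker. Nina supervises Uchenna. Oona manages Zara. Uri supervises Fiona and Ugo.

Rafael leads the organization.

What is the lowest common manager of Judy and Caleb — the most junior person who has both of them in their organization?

Judy's chain of managers is Cosmo, Rafael. Caleb's chain of managers is Cosmo, Rafael. The first manager that appears in both chains is Cosmo.

Cosmo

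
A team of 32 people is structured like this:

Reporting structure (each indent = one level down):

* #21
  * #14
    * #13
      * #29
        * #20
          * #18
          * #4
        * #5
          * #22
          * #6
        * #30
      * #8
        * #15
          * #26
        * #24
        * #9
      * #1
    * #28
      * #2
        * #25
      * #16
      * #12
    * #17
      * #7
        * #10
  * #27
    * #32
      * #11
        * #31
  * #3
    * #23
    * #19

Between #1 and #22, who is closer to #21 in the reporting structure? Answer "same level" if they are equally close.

#1

#1 is 3 levels below #21; #22 is 5. #1 is higher.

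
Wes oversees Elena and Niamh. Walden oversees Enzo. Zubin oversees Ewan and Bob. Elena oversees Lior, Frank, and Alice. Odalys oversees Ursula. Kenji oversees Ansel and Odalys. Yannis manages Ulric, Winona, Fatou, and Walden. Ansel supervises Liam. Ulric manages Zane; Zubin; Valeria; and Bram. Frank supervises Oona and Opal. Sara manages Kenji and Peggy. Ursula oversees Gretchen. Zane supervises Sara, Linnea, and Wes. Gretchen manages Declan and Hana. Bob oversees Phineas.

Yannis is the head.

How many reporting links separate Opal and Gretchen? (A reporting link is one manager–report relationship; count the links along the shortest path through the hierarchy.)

Opal is 4 levels below Zane, and Gretchen is 5 levels below Zane (their lowest common manager). The shortest path runs up from Opal to Zane and back down to Gretchen: 4 + 5 = 9 links.

9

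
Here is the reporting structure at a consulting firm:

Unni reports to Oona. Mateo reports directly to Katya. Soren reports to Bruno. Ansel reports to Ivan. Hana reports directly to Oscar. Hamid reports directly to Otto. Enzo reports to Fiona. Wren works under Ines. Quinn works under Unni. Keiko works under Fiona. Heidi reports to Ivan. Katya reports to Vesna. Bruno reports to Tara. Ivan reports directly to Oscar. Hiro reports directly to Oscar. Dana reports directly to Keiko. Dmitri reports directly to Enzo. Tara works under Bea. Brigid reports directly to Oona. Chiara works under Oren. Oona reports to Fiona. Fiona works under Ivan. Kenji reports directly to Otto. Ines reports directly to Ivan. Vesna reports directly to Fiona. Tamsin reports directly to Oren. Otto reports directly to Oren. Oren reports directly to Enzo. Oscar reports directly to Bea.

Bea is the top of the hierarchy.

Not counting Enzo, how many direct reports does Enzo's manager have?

Enzo reports to Fiona. Fiona's other direct reports are Keiko, Oona, Vesna — 3 peers.

3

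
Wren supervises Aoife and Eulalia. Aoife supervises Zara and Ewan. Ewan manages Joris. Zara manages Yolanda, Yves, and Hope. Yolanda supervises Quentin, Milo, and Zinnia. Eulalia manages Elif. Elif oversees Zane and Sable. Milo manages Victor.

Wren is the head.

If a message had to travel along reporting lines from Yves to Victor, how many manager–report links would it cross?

Yves is 1 level below Zara, and Victor is 3 levels below Zara (their lowest common manager). The shortest path runs up from Yves to Zara and back down to Victor: 1 + 3 = 4 links.

4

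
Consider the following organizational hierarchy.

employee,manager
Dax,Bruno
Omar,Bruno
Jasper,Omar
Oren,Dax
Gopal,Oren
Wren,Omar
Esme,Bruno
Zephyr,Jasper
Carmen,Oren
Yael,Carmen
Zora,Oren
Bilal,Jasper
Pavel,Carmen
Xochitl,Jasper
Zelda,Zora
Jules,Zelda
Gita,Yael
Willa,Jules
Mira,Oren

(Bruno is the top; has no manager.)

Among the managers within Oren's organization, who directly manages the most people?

Oren

Direct-report counts within Oren's organization: Oren has 4; Zora has 1; Zelda has 1; Jules has 1; Carmen has 2; Yael has 1. The largest is 4, held by Oren.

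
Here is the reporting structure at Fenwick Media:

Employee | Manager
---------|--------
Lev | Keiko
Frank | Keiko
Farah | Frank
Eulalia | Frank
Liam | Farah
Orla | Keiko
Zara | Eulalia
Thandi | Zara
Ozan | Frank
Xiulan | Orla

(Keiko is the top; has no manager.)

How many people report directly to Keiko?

Keiko directly manages Lev, Frank, Orla. That is 3 direct reports.

3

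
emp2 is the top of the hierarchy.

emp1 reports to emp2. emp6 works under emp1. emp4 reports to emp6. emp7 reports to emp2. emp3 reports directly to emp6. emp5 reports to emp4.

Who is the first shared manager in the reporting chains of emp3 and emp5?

emp6

emp3's chain of managers is emp6, emp1, emp2. emp5's chain of managers is emp4, emp6, emp1, emp2. The first manager that appears in both chains is emp6.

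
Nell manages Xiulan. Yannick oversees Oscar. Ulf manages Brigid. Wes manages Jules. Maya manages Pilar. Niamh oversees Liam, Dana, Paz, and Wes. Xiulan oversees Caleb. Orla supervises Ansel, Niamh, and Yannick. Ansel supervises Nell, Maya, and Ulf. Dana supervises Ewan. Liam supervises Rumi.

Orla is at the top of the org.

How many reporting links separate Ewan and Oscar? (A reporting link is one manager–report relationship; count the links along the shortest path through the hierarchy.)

Ewan is 3 levels below Orla, and Oscar is 2 levels below Orla (their lowest common manager). The shortest path runs up from Ewan to Orla and back down to Oscar: 3 + 2 = 5 links.

5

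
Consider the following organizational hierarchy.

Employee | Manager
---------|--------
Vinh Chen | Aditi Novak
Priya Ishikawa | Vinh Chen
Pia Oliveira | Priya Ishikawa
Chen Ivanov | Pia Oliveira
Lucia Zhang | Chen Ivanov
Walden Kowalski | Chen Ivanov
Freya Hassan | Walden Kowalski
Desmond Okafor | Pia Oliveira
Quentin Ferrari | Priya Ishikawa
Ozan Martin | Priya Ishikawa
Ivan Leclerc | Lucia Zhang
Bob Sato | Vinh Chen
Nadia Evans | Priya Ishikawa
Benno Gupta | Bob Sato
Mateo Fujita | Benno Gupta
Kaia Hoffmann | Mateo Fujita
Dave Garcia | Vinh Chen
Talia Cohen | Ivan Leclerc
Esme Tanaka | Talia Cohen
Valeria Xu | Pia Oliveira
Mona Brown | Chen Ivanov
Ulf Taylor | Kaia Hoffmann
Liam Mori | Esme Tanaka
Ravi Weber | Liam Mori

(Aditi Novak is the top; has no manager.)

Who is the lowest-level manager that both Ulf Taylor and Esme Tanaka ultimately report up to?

Vinh Chen

Ulf Taylor's chain of managers is Kaia Hoffmann, Mateo Fujita, Benno Gupta, Bob Sato, Vinh Chen, Aditi Novak. Esme Tanaka's chain of managers is Talia Cohen, Ivan Leclerc, Lucia Zhang, Chen Ivanov, Pia Oliveira, Priya Ishikawa, Vinh Chen, Aditi Novak. The first manager that appears in both chains is Vinh Chen.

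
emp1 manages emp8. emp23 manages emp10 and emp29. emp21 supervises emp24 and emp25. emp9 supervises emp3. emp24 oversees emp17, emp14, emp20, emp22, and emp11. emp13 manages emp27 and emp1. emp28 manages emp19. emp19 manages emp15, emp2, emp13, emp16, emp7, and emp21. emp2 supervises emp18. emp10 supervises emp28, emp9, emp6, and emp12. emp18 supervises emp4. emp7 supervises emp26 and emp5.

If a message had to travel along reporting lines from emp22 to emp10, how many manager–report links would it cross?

5

emp22 is in emp10's organization: the chain from emp22 up to emp10 is emp22 → emp24 → emp21 → emp19 → emp28 → emp10, which is 5 links.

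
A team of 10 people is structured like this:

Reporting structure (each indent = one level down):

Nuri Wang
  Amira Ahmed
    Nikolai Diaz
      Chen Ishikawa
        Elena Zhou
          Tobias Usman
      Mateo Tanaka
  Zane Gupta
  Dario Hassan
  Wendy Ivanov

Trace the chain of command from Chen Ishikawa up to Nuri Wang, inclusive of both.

Chen Ishikawa reports to Nikolai Diaz. Nikolai Diaz reports to Amira Ahmed. Amira Ahmed reports to Nuri Wang. Nuri Wang is at the top.

Chen Ishikawa -> Nikolai Diaz -> Amira Ahmed -> Nuri Wang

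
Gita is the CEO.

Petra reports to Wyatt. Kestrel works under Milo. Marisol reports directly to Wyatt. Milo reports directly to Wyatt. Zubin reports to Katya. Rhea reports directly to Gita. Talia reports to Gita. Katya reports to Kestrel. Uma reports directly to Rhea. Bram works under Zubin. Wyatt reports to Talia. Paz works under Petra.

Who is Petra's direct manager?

Wyatt

Petra reports directly to Wyatt.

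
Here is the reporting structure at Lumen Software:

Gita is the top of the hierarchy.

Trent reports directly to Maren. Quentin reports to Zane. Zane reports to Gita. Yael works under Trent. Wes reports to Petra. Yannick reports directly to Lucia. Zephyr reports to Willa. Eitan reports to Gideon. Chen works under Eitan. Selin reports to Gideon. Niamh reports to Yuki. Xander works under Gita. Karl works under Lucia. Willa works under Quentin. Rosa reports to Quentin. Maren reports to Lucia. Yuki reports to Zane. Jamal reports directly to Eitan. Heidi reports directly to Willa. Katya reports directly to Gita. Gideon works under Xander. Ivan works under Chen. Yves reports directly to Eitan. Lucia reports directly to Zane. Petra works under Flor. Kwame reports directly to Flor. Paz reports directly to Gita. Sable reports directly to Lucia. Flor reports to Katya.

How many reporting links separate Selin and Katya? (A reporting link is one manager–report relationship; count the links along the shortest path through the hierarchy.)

4

Selin is 3 levels below Gita, and Katya is 1 level below Gita (their lowest common manager). The shortest path runs up from Selin to Gita and back down to Katya: 3 + 1 = 4 links.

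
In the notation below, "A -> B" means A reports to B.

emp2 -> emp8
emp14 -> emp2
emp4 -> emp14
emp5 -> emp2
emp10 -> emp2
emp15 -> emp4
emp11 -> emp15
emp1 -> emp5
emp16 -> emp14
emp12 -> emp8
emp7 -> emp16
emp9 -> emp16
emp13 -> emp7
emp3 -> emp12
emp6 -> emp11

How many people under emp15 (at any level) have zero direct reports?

The only person in emp15's organization with no one reporting to them is emp6. That is 1.

1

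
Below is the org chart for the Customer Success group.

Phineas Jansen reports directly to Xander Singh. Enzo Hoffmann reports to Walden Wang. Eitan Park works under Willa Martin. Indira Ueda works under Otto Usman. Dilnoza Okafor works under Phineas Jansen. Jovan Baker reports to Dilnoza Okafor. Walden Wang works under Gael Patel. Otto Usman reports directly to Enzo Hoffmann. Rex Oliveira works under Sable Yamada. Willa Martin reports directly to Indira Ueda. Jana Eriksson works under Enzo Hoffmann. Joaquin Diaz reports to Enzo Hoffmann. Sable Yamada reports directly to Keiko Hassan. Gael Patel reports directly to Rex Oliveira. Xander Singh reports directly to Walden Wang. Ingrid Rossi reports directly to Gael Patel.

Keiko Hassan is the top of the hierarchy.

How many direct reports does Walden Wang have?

2

Walden Wang directly manages Enzo Hoffmann, Xander Singh. That is 2 direct reports.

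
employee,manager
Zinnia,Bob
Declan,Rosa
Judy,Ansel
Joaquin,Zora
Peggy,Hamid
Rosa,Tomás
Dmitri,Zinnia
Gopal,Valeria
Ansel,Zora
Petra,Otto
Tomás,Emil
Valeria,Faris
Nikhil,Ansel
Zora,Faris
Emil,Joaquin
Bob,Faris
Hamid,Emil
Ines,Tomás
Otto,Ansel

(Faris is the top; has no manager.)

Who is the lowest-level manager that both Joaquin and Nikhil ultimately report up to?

Zora

Joaquin's chain of managers is Zora, Faris. Nikhil's chain of managers is Ansel, Zora, Faris. The first manager that appears in both chains is Zora.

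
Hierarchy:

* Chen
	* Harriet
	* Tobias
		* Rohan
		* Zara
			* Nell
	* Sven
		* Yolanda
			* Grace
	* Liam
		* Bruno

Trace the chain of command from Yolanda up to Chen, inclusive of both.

Yolanda reports to Sven. Sven reports to Chen. Chen is at the top.

Yolanda -> Sven -> Chen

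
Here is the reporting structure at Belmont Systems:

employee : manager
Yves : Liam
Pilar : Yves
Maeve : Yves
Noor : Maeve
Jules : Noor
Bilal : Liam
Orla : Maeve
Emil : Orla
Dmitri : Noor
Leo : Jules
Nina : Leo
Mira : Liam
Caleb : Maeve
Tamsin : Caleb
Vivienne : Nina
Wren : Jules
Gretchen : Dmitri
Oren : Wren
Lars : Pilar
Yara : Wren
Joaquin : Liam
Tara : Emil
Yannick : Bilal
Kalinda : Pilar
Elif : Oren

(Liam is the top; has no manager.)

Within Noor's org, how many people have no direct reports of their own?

4

The people in Noor's organization with no one reporting to them are Gretchen, Yara, Elif, Vivienne. That is 4.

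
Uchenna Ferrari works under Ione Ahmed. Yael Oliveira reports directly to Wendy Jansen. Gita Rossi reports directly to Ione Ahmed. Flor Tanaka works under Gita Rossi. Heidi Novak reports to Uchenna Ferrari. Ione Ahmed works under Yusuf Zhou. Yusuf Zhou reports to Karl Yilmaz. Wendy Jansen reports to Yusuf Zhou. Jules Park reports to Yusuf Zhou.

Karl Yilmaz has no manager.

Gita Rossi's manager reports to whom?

Yusuf Zhou

Gita Rossi reports to Ione Ahmed, and Ione Ahmed reports to Yusuf Zhou. So Gita Rossi's skip-level manager is Yusuf Zhou.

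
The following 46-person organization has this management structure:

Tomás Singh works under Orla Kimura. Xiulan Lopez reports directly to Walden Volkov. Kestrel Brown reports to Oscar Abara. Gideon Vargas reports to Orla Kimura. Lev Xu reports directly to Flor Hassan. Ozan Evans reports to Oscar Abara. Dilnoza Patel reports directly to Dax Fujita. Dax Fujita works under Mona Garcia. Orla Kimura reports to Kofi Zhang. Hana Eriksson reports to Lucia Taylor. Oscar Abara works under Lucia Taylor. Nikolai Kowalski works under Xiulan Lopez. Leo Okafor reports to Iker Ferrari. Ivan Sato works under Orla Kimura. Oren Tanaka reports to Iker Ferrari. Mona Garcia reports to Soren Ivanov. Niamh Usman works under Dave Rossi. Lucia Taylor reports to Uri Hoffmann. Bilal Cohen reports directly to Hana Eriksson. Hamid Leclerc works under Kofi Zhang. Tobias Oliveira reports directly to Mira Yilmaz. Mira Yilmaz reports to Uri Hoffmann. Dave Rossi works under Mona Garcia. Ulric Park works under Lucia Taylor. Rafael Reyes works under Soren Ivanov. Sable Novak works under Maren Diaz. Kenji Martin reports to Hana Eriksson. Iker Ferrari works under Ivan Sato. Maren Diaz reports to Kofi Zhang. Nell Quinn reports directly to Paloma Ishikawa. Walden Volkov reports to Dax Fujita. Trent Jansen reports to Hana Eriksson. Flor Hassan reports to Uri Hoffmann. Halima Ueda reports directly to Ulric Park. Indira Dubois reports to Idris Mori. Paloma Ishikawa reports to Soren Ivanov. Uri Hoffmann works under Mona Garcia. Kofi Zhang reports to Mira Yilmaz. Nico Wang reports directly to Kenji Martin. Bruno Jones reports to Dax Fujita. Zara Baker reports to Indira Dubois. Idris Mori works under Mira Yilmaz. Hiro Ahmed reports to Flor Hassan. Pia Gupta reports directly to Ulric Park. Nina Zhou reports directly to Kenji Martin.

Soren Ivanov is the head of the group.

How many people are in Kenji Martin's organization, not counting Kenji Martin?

Kenji Martin directly manages Nina Zhou, Nico Wang. Nina Zhou has no reports. Nico Wang has no reports. So Kenji Martin's organization is 2 direct reports plus everyone under them: 1 + 1 = 2.

2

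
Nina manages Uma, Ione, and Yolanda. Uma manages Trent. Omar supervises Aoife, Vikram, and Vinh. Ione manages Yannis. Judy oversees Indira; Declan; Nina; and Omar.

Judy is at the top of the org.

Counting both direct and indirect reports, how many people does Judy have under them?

Judy directly manages Omar, Indira, Nina, Declan. Under Omar: Vinh, Vikram, Aoife (3). Indira has no reports. Under Nina: Yolanda, Ione, Yannis, Uma, Trent (5). Declan has no reports. So Judy's organization is 4 direct reports plus everyone under them: 4 + 1 + 6 + 1 = 12.

12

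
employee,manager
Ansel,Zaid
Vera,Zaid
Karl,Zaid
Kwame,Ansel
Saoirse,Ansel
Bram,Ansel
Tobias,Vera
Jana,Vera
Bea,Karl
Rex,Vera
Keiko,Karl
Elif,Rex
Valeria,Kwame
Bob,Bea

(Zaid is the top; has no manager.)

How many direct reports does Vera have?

3

Vera directly manages Tobias, Jana, Rex. That is 3 direct reports.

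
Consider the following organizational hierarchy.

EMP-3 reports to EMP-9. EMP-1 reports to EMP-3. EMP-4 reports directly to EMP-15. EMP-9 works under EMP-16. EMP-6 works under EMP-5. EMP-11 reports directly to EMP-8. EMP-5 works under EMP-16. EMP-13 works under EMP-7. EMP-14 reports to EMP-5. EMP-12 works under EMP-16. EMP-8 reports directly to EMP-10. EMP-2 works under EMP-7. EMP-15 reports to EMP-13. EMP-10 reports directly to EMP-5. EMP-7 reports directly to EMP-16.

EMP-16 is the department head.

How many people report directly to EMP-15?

1

EMP-15 directly manages EMP-4. That is 1 direct report.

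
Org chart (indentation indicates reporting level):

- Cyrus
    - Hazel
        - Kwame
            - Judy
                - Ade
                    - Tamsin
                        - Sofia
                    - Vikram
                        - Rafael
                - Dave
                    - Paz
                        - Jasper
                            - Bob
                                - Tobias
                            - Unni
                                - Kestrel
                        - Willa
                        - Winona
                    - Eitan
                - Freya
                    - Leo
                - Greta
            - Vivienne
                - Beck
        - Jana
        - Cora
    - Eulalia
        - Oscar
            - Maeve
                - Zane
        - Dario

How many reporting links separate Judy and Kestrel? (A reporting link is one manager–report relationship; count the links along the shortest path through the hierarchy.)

5

Kestrel is in Judy's organization: the chain from Kestrel up to Judy is Kestrel → Unni → Jasper → Paz → Dave → Judy, which is 5 links.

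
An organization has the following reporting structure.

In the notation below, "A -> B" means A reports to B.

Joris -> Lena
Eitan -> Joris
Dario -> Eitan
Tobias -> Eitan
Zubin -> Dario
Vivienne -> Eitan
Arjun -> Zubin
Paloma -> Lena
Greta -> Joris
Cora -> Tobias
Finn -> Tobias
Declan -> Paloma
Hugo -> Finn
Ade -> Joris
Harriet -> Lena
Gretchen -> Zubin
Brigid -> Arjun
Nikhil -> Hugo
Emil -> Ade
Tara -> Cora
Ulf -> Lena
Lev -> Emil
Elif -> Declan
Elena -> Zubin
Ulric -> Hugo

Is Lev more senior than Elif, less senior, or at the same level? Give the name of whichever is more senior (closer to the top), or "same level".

Lev is 4 levels below Lena; Elif is 3. Elif is higher.

Elif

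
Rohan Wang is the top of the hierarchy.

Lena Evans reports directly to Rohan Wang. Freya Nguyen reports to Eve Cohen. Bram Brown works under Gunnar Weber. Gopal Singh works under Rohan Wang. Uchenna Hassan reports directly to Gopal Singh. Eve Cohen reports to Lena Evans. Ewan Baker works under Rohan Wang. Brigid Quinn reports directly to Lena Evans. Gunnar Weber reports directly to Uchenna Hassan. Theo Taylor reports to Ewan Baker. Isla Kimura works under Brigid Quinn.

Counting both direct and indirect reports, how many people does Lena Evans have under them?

4

Lena Evans directly manages Eve Cohen, Brigid Quinn. Under Eve Cohen: Freya Nguyen (1). Under Brigid Quinn: Isla Kimura (1). So Lena Evans's organization is 2 direct reports plus everyone under them: 2 + 2 = 4.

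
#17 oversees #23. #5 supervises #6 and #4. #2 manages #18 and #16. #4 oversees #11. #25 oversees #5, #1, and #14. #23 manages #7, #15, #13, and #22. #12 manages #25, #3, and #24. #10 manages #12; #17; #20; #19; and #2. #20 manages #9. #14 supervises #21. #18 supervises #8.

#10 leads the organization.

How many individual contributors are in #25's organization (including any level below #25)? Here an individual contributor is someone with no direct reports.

4

The people in #25's organization with no one reporting to them are #21, #1, #11, #6. That is 4.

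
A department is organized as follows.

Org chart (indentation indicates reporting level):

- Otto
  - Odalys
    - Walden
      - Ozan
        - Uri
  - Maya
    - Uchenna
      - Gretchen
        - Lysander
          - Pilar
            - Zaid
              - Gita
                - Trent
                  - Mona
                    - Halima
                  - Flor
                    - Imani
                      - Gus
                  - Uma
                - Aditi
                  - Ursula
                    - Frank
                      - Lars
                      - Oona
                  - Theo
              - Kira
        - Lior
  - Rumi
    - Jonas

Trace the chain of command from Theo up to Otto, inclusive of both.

Theo -> Aditi -> Gita -> Zaid -> Pilar -> Lysander -> Gretchen -> Uchenna -> Maya -> Otto

Theo reports to Aditi. Aditi reports to Gita. Gita reports to Zaid. Zaid reports to Pilar. Pilar reports to Lysander. Lysander reports to Gretchen. Gretchen reports to Uchenna. Uchenna reports to Maya. Maya reports to Otto. Otto is at the top.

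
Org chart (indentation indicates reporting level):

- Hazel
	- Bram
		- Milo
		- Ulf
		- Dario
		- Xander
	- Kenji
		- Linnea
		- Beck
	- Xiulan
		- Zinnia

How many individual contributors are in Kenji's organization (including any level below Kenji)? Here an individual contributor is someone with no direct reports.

2

The people in Kenji's organization with no one reporting to them are Beck, Linnea. That is 2.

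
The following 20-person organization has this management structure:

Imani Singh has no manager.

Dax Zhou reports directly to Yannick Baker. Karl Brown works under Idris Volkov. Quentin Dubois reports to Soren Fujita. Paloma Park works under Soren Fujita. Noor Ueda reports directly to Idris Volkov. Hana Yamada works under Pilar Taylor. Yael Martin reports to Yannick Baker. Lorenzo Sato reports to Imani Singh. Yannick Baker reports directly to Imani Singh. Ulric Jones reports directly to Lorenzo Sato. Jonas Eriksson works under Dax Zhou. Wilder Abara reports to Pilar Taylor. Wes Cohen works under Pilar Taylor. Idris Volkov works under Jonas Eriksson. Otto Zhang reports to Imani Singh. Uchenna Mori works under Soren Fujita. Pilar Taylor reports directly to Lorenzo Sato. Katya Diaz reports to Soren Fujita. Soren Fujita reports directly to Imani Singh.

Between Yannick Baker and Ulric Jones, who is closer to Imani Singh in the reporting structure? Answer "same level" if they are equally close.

Yannick Baker is 1 level below Imani Singh; Ulric Jones is 2. Yannick Baker is higher.

Yannick Baker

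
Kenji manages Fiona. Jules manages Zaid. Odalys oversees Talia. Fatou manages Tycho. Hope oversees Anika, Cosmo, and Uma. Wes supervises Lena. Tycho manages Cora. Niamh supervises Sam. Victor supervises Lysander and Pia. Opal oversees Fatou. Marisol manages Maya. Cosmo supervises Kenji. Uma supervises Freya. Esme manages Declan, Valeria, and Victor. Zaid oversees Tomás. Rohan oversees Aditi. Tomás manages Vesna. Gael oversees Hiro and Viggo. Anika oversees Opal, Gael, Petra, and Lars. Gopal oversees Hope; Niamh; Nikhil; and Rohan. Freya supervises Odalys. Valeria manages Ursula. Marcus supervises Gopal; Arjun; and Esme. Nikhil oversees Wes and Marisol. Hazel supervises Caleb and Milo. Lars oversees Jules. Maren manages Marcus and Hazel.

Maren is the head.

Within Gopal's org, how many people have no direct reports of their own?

11

The people in Gopal's organization with no one reporting to them are Aditi, Maya, Lena, Sam, Talia, Fiona, Vesna, Petra, Viggo, Hiro, Cora. That is 11.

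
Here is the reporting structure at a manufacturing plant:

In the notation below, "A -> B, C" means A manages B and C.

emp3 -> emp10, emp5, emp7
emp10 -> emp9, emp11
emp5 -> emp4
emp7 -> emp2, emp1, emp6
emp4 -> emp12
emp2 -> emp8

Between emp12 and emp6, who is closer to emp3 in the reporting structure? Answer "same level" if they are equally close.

emp12 is 3 levels below emp3; emp6 is 2. emp6 is higher.

emp6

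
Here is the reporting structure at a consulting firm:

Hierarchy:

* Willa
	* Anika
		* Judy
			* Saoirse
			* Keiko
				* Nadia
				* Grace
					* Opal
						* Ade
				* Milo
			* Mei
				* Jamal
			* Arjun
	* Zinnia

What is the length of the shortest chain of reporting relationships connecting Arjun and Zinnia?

4

Arjun is 3 levels below Willa, and Zinnia is 1 level below Willa (their lowest common manager). The shortest path runs up from Arjun to Willa and back down to Zinnia: 3 + 1 = 4 links.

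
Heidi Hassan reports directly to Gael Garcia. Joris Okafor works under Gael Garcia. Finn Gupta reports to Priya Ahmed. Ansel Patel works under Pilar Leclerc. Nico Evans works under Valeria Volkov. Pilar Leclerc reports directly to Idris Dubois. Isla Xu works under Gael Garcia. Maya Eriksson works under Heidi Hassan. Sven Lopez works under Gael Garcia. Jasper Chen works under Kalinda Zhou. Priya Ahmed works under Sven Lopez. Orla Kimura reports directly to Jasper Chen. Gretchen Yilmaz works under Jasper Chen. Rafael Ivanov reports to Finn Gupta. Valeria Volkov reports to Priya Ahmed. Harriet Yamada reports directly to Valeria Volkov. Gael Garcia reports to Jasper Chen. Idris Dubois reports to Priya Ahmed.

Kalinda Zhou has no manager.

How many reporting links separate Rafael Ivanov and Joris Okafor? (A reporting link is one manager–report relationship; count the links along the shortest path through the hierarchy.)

5

Rafael Ivanov is 4 levels below Gael Garcia, and Joris Okafor is 1 level below Gael Garcia (their lowest common manager). The shortest path runs up from Rafael Ivanov to Gael Garcia and back down to Joris Okafor: 4 + 1 = 5 links.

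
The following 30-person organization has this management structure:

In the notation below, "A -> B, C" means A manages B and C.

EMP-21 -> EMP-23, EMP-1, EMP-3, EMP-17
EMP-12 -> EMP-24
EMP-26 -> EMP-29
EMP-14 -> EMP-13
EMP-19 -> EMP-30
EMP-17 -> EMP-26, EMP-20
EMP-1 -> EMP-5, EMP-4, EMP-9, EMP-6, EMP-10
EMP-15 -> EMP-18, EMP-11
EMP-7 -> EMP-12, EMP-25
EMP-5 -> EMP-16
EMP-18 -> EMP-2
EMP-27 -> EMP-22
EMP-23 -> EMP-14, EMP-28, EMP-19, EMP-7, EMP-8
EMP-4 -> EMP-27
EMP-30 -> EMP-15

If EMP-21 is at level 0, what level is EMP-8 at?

Chain from EMP-8 up to EMP-21: EMP-8 → EMP-23 → EMP-21. That is 2 steps up, so EMP-8 is 2 levels below EMP-21.

2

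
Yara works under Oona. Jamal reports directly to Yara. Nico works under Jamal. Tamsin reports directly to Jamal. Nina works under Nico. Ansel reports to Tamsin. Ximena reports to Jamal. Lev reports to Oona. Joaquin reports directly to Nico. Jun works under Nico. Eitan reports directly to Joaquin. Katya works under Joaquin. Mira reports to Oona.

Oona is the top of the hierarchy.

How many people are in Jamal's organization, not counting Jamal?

Jamal directly manages Nico, Tamsin, Ximena. Under Nico: Jun, Joaquin, Katya, Eitan, Nina (5). Under Tamsin: Ansel (1). Ximena has no reports. So Jamal's organization is 3 direct reports plus everyone under them: 6 + 2 + 1 = 9.

9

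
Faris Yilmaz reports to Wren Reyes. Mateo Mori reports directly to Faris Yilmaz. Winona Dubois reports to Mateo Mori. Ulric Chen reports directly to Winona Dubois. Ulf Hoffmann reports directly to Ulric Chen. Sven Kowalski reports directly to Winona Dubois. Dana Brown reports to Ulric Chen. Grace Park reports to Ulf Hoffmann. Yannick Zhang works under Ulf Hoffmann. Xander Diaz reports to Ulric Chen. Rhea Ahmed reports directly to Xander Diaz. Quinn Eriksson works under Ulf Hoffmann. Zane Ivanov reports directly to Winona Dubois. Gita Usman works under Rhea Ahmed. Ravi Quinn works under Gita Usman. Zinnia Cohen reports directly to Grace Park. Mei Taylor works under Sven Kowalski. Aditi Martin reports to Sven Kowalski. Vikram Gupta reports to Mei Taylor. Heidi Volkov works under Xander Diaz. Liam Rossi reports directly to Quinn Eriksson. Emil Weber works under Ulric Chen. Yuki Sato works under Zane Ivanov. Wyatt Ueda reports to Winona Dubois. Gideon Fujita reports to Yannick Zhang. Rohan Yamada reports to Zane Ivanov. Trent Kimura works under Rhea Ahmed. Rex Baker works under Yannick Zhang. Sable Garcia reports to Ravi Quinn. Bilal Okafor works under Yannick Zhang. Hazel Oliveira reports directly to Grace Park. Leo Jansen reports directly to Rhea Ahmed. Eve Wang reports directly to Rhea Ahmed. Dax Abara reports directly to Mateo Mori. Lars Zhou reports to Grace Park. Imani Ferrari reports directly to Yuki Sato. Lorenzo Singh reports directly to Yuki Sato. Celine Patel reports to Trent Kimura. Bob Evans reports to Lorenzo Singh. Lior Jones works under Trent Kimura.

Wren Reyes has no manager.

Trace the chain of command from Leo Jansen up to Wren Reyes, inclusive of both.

Leo Jansen reports to Rhea Ahmed. Rhea Ahmed reports to Xander Diaz. Xander Diaz reports to Ulric Chen. Ulric Chen reports to Winona Dubois. Winona Dubois reports to Mateo Mori. Mateo Mori reports to Faris Yilmaz. Faris Yilmaz reports to Wren Reyes. Wren Reyes is at the top.

Leo Jansen -> Rhea Ahmed -> Xander Diaz -> Ulric Chen -> Winona Dubois -> Mateo Mori -> Faris Yilmaz -> Wren Reyes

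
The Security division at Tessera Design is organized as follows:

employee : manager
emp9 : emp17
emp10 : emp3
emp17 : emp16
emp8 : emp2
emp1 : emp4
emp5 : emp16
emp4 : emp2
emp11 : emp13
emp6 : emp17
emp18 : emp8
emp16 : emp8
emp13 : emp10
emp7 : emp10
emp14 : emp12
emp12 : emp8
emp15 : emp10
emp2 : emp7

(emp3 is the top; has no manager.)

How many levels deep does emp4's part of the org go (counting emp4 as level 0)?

1

The longest chain under emp4 runs emp4 → emp1, which is 1 level below emp4.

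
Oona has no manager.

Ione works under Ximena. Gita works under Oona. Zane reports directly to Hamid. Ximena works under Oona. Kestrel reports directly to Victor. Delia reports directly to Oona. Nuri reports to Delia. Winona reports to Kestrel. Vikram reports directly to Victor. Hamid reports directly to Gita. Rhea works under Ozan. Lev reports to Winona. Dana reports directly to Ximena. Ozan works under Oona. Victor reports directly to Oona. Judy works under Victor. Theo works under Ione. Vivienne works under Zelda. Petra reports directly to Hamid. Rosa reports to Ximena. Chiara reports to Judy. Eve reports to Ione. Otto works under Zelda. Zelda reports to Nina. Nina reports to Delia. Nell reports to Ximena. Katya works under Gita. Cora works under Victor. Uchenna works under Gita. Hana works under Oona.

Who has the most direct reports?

Oona

Direct-report counts: Oona has 6; Delia has 2; Nina has 1; Zelda has 2; Gita has 3; Hamid has 2; Ozan has 1; Ximena has 4; Ione has 2; Victor has 4; Kestrel has 1; Winona has 1; Judy has 1. The largest is 6, held by Oona.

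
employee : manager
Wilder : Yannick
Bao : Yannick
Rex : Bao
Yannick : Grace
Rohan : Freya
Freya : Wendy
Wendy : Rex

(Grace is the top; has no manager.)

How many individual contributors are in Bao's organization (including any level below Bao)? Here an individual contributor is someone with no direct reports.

The only person in Bao's organization with no one reporting to them is Rohan. That is 1.

1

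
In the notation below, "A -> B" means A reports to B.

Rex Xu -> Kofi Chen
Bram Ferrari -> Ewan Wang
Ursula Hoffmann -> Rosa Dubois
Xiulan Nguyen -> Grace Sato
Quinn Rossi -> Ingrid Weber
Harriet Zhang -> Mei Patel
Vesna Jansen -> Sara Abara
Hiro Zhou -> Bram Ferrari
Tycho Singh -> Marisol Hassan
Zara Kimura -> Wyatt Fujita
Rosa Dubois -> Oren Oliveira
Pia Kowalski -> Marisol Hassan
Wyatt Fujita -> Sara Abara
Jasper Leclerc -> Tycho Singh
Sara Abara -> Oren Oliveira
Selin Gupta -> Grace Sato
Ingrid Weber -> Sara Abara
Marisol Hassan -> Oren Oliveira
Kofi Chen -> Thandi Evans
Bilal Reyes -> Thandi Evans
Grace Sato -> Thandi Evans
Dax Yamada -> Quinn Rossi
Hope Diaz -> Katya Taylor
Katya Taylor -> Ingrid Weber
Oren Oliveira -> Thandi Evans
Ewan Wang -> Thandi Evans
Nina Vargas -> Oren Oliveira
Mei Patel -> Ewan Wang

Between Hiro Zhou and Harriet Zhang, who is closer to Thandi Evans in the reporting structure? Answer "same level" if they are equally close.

Both Hiro Zhou and Harriet Zhang are 3 levels below Thandi Evans.

same level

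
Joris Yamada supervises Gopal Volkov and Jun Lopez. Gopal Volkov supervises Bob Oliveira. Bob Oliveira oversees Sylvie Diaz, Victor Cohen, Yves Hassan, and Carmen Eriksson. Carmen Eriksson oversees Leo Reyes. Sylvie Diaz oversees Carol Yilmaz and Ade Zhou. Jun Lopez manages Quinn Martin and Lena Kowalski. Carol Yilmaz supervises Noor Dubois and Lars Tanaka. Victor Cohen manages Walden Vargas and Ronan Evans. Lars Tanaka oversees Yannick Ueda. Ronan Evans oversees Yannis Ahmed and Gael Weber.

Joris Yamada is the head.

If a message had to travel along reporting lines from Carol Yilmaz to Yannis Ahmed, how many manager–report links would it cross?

Carol Yilmaz is 2 levels below Bob Oliveira, and Yannis Ahmed is 3 levels below Bob Oliveira (their lowest common manager). The shortest path runs up from Carol Yilmaz to Bob Oliveira and back down to Yannis Ahmed: 2 + 3 = 5 links.

5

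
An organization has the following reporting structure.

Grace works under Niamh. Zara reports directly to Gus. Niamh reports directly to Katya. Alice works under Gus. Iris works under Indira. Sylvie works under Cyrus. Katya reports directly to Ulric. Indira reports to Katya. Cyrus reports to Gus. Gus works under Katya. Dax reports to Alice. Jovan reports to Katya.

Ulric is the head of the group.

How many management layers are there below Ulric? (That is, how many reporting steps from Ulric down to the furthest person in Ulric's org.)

The longest chain under Ulric runs Ulric → Katya → Gus → Cyrus → Sylvie, which is 4 levels below Ulric.

4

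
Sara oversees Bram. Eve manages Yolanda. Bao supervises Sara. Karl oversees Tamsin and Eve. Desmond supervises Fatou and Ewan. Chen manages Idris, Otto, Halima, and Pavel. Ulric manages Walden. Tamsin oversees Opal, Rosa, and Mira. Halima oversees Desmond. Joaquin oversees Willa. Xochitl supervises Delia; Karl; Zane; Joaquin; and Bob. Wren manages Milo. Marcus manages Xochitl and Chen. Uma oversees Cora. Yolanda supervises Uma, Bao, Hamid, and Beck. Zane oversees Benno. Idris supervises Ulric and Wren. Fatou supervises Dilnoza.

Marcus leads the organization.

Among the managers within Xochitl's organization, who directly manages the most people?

Direct-report counts within Xochitl's organization: Xochitl has 5; Joaquin has 1; Zane has 1; Karl has 2; Tamsin has 3; Eve has 1; Yolanda has 4; Bao has 1; Sara has 1; Uma has 1. The largest is 5, held by Xochitl.

Xochitl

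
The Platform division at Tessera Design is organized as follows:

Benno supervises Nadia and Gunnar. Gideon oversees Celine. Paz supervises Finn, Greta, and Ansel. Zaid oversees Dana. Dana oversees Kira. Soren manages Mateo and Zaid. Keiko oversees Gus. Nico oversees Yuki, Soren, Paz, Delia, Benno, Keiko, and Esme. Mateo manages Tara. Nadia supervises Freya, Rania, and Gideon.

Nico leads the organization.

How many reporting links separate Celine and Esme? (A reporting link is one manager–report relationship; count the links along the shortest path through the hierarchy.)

Celine is 4 levels below Nico, and Esme is 1 level below Nico (their lowest common manager). The shortest path runs up from Celine to Nico and back down to Esme: 4 + 1 = 5 links.

5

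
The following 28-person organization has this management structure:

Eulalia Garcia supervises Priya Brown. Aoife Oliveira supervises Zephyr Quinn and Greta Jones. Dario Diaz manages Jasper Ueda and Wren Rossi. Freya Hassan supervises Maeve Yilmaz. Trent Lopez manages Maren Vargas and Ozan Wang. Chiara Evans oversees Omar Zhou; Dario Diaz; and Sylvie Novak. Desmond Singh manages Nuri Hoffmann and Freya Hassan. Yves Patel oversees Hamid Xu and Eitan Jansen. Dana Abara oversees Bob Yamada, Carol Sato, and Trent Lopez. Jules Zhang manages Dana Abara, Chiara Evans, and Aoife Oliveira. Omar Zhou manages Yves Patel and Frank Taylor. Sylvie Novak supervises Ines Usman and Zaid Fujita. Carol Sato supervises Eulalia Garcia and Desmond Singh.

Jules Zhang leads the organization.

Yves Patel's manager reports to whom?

Yves Patel reports to Omar Zhou, and Omar Zhou reports to Chiara Evans. So Yves Patel's skip-level manager is Chiara Evans.

Chiara Evans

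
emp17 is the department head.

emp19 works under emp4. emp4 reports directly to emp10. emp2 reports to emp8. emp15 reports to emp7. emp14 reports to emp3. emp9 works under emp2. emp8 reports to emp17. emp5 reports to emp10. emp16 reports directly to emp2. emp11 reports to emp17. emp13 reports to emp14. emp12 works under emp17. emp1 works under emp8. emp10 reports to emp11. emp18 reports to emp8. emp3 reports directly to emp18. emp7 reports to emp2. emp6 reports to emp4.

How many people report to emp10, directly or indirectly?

emp10 directly manages emp4, emp5. Under emp4: emp6, emp19 (2). emp5 has no reports. So emp10's organization is 2 direct reports plus everyone under them: 3 + 1 = 4.

4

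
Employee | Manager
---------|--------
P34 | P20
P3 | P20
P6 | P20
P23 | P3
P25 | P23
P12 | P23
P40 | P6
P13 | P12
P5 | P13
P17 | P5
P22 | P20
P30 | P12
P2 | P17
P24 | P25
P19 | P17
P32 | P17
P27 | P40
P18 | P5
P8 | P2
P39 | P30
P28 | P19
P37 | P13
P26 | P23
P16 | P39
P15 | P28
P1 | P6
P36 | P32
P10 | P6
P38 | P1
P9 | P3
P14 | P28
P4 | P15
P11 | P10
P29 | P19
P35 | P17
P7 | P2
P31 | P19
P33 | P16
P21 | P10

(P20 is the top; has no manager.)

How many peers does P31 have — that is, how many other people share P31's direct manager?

P31 reports to P19. P19's other direct reports are P28, P29 — 2 peers.

2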